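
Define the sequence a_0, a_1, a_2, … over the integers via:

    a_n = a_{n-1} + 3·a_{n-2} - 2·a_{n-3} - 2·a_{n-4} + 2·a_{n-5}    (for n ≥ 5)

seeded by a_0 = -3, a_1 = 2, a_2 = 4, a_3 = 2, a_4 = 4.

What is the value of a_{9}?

a_5 = 1·4 + 3·2 + -2·4 + -2·2 + 2·-3 = -8
a_6 = 1·-8 + 3·4 + -2·2 + -2·4 + 2·2 = -4
a_7 = 1·-4 + 3·-8 + -2·4 + -2·2 + 2·4 = -32
a_8 = 1·-32 + 3·-4 + -2·-8 + -2·4 + 2·2 = -32
a_9 = 1·-32 + 3·-32 + -2·-4 + -2·-8 + 2·4 = -96

-96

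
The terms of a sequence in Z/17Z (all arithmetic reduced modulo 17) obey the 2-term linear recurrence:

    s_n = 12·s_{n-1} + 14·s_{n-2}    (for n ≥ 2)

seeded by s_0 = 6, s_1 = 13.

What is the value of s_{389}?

6

s_2 = 12·13 + 14·6 = 2
s_3 = 12·2 + 14·13 = 2
s_4 = 12·2 + 14·2 = 1
s_5 = 12·1 + 14·2 = 6
s_6 = 12·6 + 14·1 = 1
s_7 = 12·1 + 14·6 = 11
s_8 = 12·11 + 14·1 = 10
s_9 = 12·10 + 14·11 = 2
s_10 = 12·2 + 14·10 = 11
s_11 = 12·11 + 14·2 = 7
s_12 = 12·7 + 14·11 = 0
s_13 = 12·0 + 14·7 = 13
s_14 = 12·13 + 14·0 = 3
s_15 = 12·3 + 14·13 = 14
s_16 = 12·14 + 14·3 = 6
s_17 = 12·6 + 14·14 = 13
(s_16, s_17) = (6, 13) = (s_0, s_1), so the sequence has period 16.
389 ≡ 5 (mod 16), hence s_389 = s_5 = 6.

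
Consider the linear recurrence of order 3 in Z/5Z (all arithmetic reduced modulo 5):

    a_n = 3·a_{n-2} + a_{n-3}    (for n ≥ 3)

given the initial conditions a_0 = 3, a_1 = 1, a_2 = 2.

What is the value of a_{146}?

1

a_3 = 0·2 + 3·1 + 1·3 = 1
a_4 = 0·1 + 3·2 + 1·1 = 2
a_5 = 0·2 + 3·1 + 1·2 = 0
a_6 = 0·0 + 3·2 + 1·1 = 2
a_7 = 0·2 + 3·0 + 1·2 = 2
a_8 = 0·2 + 3·2 + 1·0 = 1
a_9 = 0·1 + 3·2 + 1·2 = 3
a_10 = 0·3 + 3·1 + 1·2 = 0
a_11 = 0·0 + 3·3 + 1·1 = 0
a_12 = 0·0 + 3·0 + 1·3 = 3
a_13 = 0·3 + 3·0 + 1·0 = 0
a_14 = 0·0 + 3·3 + 1·0 = 4
a_15 = 0·4 + 3·0 + 1·3 = 3
a_16 = 0·3 + 3·4 + 1·0 = 2
a_17 = 0·2 + 3·3 + 1·4 = 3
a_18 = 0·3 + 3·2 + 1·3 = 4
a_19 = 0·4 + 3·3 + 1·2 = 1
a_20 = 0·1 + 3·4 + 1·3 = 0
a_21 = 0·0 + 3·1 + 1·4 = 2
a_22 = 0·2 + 3·0 + 1·1 = 1
a_23 = 0·1 + 3·2 + 1·0 = 1
a_24 = 0·1 + 3·1 + 1·2 = 0
a_25 = 0·0 + 3·1 + 1·1 = 4
a_26 = 0·4 + 3·0 + 1·1 = 1
a_27 = 0·1 + 3·4 + 1·0 = 2
a_28 = 0·2 + 3·1 + 1·4 = 2
a_29 = 0·2 + 3·2 + 1·1 = 2
a_30 = 0·2 + 3·2 + 1·2 = 3
a_31 = 0·3 + 3·2 + 1·2 = 3
a_32 = 0·3 + 3·3 + 1·2 = 1
a_33 = 0·1 + 3·3 + 1·3 = 2
(a_31, a_32, a_33) = (3, 1, 2) = (a_0, a_1, a_2), so the sequence has period 31.
146 ≡ 22 (mod 31), hence a_146 = a_22 = 1.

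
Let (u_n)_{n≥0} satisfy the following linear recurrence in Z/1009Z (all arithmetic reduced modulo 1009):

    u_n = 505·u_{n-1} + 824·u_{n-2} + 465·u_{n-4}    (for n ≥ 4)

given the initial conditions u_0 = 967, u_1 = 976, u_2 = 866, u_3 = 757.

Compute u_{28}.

u_4 = 505·757 + 824·866 + 0·976 + 465·967 = 745
u_5 = 505·745 + 824·757 + 0·866 + 465·976 = 873
u_6 = 505·873 + 824·745 + 0·757 + 465·866 = 439
u_7 = 505·439 + 824·873 + 0·745 + 465·757 = 523
u_8 = 505·523 + 824·439 + 0·873 + 465·745 = 609
u_9 = 505·609 + 824·523 + 0·439 + 465·873 = 236
u_10 = 505·236 + 824·609 + 0·523 + 465·439 = 778
u_11 = 505·778 + 824·236 + 0·609 + 465·523 = 142
u_12 = 505·142 + 824·778 + 0·236 + 465·609 = 84
u_13 = 505·84 + 824·142 + 0·778 + 465·236 = 774
u_14 = 505·774 + 824·84 + 0·142 + 465·778 = 530
u_15 = 505·530 + 824·774 + 0·84 + 465·142 = 798
u_16 = 505·798 + 824·530 + 0·774 + 465·84 = 940
u_17 = 505·940 + 824·798 + 0·530 + 465·774 = 860
u_18 = 505·860 + 824·940 + 0·798 + 465·530 = 332
u_19 = 505·332 + 824·860 + 0·940 + 465·798 = 246
u_20 = 505·246 + 824·332 + 0·860 + 465·940 = 455
u_21 = 505·455 + 824·246 + 0·332 + 465·860 = 963
u_22 = 505·963 + 824·455 + 0·246 + 465·332 = 561
u_23 = 505·561 + 824·963 + 0·455 + 465·246 = 587
u_24 = 505·587 + 824·561 + 0·963 + 465·455 = 625
u_25 = 505·625 + 824·587 + 0·561 + 465·963 = 993
u_26 = 505·993 + 824·625 + 0·587 + 465·561 = 945
u_27 = 505·945 + 824·993 + 0·625 + 465·587 = 426
u_28 = 505·426 + 824·945 + 0·993 + 465·625 = 987

987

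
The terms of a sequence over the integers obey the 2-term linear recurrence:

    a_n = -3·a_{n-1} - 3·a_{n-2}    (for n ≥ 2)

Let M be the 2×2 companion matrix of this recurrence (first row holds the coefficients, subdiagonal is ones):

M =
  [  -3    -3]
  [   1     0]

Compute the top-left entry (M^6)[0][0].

(M^6)[0][0] is the top entry after applying M 6 times to the unit state (1, 0). Equivalently it is h_{7} for the auxiliary sequence (h_n) obeying the same recurrence with h_1 = 1 and h_i = 0 for 0 ≤ i < 1:
h_2 = -3·1 + -3·0 = -3
h_3 = -3·-3 + -3·1 = 6
h_4 = -3·6 + -3·-3 = -9
h_5 = -3·-9 + -3·6 = 9
h_6 = -3·9 + -3·-9 = 0
h_7 = -3·0 + -3·9 = -27

-27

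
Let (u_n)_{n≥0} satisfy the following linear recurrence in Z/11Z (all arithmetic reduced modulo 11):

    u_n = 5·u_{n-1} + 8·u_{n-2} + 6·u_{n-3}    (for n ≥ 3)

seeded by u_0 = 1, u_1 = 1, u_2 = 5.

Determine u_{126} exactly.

4

u_3 = 5·5 + 8·1 + 6·1 = 6
u_4 = 5·6 + 8·5 + 6·1 = 10
u_5 = 5·10 + 8·6 + 6·5 = 7
u_6 = 5·7 + 8·10 + 6·6 = 8
u_7 = 5·8 + 8·7 + 6·10 = 2
u_8 = 5·2 + 8·8 + 6·7 = 6
u_9 = 5·6 + 8·2 + 6·8 = 6
u_10 = 5·6 + 8·6 + 6·2 = 2
u_11 = 5·2 + 8·6 + 6·6 = 6
u_12 = 5·6 + 8·2 + 6·6 = 5
u_13 = 5·5 + 8·6 + 6·2 = 8
u_14 = 5·8 + 8·5 + 6·6 = 6
u_15 = 5·6 + 8·8 + 6·5 = 3
u_16 = 5·3 + 8·6 + 6·8 = 1
u_17 = 5·1 + 8·3 + 6·6 = 10
u_18 = 5·10 + 8·1 + 6·3 = 10
u_19 = 5·10 + 8·10 + 6·1 = 4
u_20 = 5·4 + 8·10 + 6·10 = 6
u_21 = 5·6 + 8·4 + 6·10 = 1
u_22 = 5·1 + 8·6 + 6·4 = 0
u_23 = 5·0 + 8·1 + 6·6 = 0
u_24 = 5·0 + 8·0 + 6·1 = 6
u_25 = 5·6 + 8·0 + 6·0 = 8
u_26 = 5·8 + 8·6 + 6·0 = 0
u_27 = 5·0 + 8·8 + 6·6 = 1
u_28 = 5·1 + 8·0 + 6·8 = 9
u_29 = 5·9 + 8·1 + 6·0 = 9
u_30 = 5·9 + 8·9 + 6·1 = 2
u_31 = 5·2 + 8·9 + 6·9 = 4
u_32 = 5·4 + 8·2 + 6·9 = 2
u_33 = 5·2 + 8·4 + 6·2 = 10
u_34 = 5·10 + 8·2 + 6·4 = 2
u_35 = 5·2 + 8·10 + 6·2 = 3
u_36 = 5·3 + 8·2 + 6·10 = 3
u_37 = 5·3 + 8·3 + 6·2 = 7
u_38 = 5·7 + 8·3 + 6·3 = 0
u_39 = 5·0 + 8·7 + 6·3 = 8
u_40 = 5·8 + 8·0 + 6·7 = 5
u_41 = 5·5 + 8·8 + 6·0 = 1
u_42 = 5·1 + 8·5 + 6·8 = 5
u_43 = 5·5 + 8·1 + 6·5 = 8
u_44 = 5·8 + 8·5 + 6·1 = 9
u_45 = 5·9 + 8·8 + 6·5 = 7
u_46 = 5·7 + 8·9 + 6·8 = 1
u_47 = 5·1 + 8·7 + 6·9 = 5
u_48 = 5·5 + 8·1 + 6·7 = 9
u_49 = 5·9 + 8·5 + 6·1 = 3
u_50 = 5·3 + 8·9 + 6·5 = 7
u_51 = 5·7 + 8·3 + 6·9 = 3
u_52 = 5·3 + 8·7 + 6·3 = 1
u_53 = 5·1 + 8·3 + 6·7 = 5
u_54 = 5·5 + 8·1 + 6·3 = 7
u_55 = 5·7 + 8·5 + 6·1 = 4
u_56 = 5·4 + 8·7 + 6·5 = 7
u_57 = 5·7 + 8·4 + 6·7 = 10
u_58 = 5·10 + 8·7 + 6·4 = 9
u_59 = 5·9 + 8·10 + 6·7 = 2
u_60 = 5·2 + 8·9 + 6·10 = 10
u_61 = 5·10 + 8·2 + 6·9 = 10
u_62 = 5·10 + 8·10 + 6·2 = 10
u_63 = 5·10 + 8·10 + 6·10 = 3
u_64 = 5·3 + 8·10 + 6·10 = 1
u_65 = 5·1 + 8·3 + 6·10 = 1
u_66 = 5·1 + 8·1 + 6·3 = 9
u_67 = 5·9 + 8·1 + 6·1 = 4
u_68 = 5·4 + 8·9 + 6·1 = 10
u_69 = 5·10 + 8·4 + 6·9 = 4
u_70 = 5·4 + 8·10 + 6·4 = 3
u_71 = 5·3 + 8·4 + 6·10 = 8
u_72 = 5·8 + 8·3 + 6·4 = 0
u_73 = 5·0 + 8·8 + 6·3 = 5
u_74 = 5·5 + 8·0 + 6·8 = 7
u_75 = 5·7 + 8·5 + 6·0 = 9
u_76 = 5·9 + 8·7 + 6·5 = 10
u_77 = 5·10 + 8·9 + 6·7 = 10
u_78 = 5·10 + 8·10 + 6·9 = 8
u_79 = 5·8 + 8·10 + 6·10 = 4
u_80 = 5·4 + 8·8 + 6·10 = 1
u_81 = 5·1 + 8·4 + 6·8 = 8
u_82 = 5·8 + 8·1 + 6·4 = 6
u_83 = 5·6 + 8·8 + 6·1 = 1
u_84 = 5·1 + 8·6 + 6·8 = 2
u_85 = 5·2 + 8·1 + 6·6 = 10
u_86 = 5·10 + 8·2 + 6·1 = 6
u_87 = 5·6 + 8·10 + 6·2 = 1
u_88 = 5·1 + 8·6 + 6·10 = 3
u_89 = 5·3 + 8·1 + 6·6 = 4
u_90 = 5·4 + 8·3 + 6·1 = 6
u_91 = 5·6 + 8·4 + 6·3 = 3
u_92 = 5·3 + 8·6 + 6·4 = 10
u_93 = 5·10 + 8·3 + 6·6 = 0
u_94 = 5·0 + 8·10 + 6·3 = 10
u_95 = 5·10 + 8·0 + 6·10 = 0
u_96 = 5·0 + 8·10 + 6·0 = 3
u_97 = 5·3 + 8·0 + 6·10 = 9
u_98 = 5·9 + 8·3 + 6·0 = 3
u_99 = 5·3 + 8·9 + 6·3 = 6
u_100 = 5·6 + 8·3 + 6·9 = 9
u_101 = 5·9 + 8·6 + 6·3 = 1
u_102 = 5·1 + 8·9 + 6·6 = 3
u_103 = 5·3 + 8·1 + 6·9 = 0
u_104 = 5·0 + 8·3 + 6·1 = 8
u_105 = 5·8 + 8·0 + 6·3 = 3
u_106 = 5·3 + 8·8 + 6·0 = 2
u_107 = 5·2 + 8·3 + 6·8 = 5
u_108 = 5·5 + 8·2 + 6·3 = 4
u_109 = 5·4 + 8·5 + 6·2 = 6
u_110 = 5·6 + 8·4 + 6·5 = 4
u_111 = 5·4 + 8·6 + 6·4 = 4
u_112 = 5·4 + 8·4 + 6·6 = 0
u_113 = 5·0 + 8·4 + 6·4 = 1
u_114 = 5·1 + 8·0 + 6·4 = 7
u_115 = 5·7 + 8·1 + 6·0 = 10
u_116 = 5·10 + 8·7 + 6·1 = 2
u_117 = 5·2 + 8·10 + 6·7 = 0
u_118 = 5·0 + 8·2 + 6·10 = 10
u_119 = 5·10 + 8·0 + 6·2 = 7
u_120 = 5·7 + 8·10 + 6·0 = 5
u_121 = 5·5 + 8·7 + 6·10 = 9
u_122 = 5·9 + 8·5 + 6·7 = 6
u_123 = 5·6 + 8·9 + 6·5 = 0
u_124 = 5·0 + 8·6 + 6·9 = 3
u_125 = 5·3 + 8·0 + 6·6 = 7
u_126 = 5·7 + 8·3 + 6·0 = 4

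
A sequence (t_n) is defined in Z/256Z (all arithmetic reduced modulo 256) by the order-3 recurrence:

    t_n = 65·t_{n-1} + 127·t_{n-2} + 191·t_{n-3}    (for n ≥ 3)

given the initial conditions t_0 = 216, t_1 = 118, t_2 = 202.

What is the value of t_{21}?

230

t_3 = 65·202 + 127·118 + 191·216 = 252
t_4 = 65·252 + 127·202 + 191·118 = 60
t_5 = 65·60 + 127·252 + 191·202 = 246
t_6 = 65·246 + 127·60 + 191·252 = 62
t_7 = 65·62 + 127·246 + 191·60 = 140
t_8 = 65·140 + 127·62 + 191·246 = 216
t_9 = 65·216 + 127·140 + 191·62 = 142
t_10 = 65·142 + 127·216 + 191·140 = 170
t_11 = 65·170 + 127·142 + 191·216 = 196
t_12 = 65·196 + 127·170 + 191·142 = 12
t_13 = 65·12 + 127·196 + 191·170 = 30
t_14 = 65·30 + 127·12 + 191·196 = 206
t_15 = 65·206 + 127·30 + 191·12 = 36
t_16 = 65·36 + 127·206 + 191·30 = 184
t_17 = 65·184 + 127·36 + 191·206 = 70
t_18 = 65·70 + 127·184 + 191·36 = 234
t_19 = 65·234 + 127·70 + 191·184 = 108
t_20 = 65·108 + 127·234 + 191·70 = 188
t_21 = 65·188 + 127·108 + 191·234 = 230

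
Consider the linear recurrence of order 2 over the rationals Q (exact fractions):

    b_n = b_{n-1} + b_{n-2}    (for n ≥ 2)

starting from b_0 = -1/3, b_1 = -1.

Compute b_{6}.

b_2 = 1·-1 + 1·-1/3 = -4/3
b_3 = 1·-4/3 + 1·-1 = -7/3
b_4 = 1·-7/3 + 1·-4/3 = -11/3
b_5 = 1·-11/3 + 1·-7/3 = -6
b_6 = 1·-6 + 1·-11/3 = -29/3

-29/3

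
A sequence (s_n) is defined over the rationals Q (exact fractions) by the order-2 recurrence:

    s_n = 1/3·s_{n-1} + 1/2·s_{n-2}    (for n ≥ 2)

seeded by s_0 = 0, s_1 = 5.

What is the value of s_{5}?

695/324

s_2 = 1/3·5 + 1/2·0 = 5/3
s_3 = 1/3·5/3 + 1/2·5 = 55/18
s_4 = 1/3·55/18 + 1/2·5/3 = 50/27
s_5 = 1/3·50/27 + 1/2·55/18 = 695/324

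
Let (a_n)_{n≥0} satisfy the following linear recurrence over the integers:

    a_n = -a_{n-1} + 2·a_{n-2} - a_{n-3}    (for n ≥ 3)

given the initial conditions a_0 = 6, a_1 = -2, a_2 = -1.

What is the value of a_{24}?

50389125

a_3 = -1·-1 + 2·-2 + -1·6 = -9
a_4 = -1·-9 + 2·-1 + -1·-2 = 9
a_5 = -1·9 + 2·-9 + -1·-1 = -26
a_6 = -1·-26 + 2·9 + -1·-9 = 53
a_7 = -1·53 + 2·-26 + -1·9 = -114
a_8 = -1·-114 + 2·53 + -1·-26 = 246
a_9 = -1·246 + 2·-114 + -1·53 = -527
a_10 = -1·-527 + 2·246 + -1·-114 = 1133
a_11 = -1·1133 + 2·-527 + -1·246 = -2433
a_12 = -1·-2433 + 2·1133 + -1·-527 = 5226
a_13 = -1·5226 + 2·-2433 + -1·1133 = -11225
a_14 = -1·-11225 + 2·5226 + -1·-2433 = 24110
a_15 = -1·24110 + 2·-11225 + -1·5226 = -51786
a_16 = -1·-51786 + 2·24110 + -1·-11225 = 111231
a_17 = -1·111231 + 2·-51786 + -1·24110 = -238913
a_18 = -1·-238913 + 2·111231 + -1·-51786 = 513161
a_19 = -1·513161 + 2·-238913 + -1·111231 = -1102218
a_20 = -1·-1102218 + 2·513161 + -1·-238913 = 2367453
a_21 = -1·2367453 + 2·-1102218 + -1·513161 = -5085050
a_22 = -1·-5085050 + 2·2367453 + -1·-1102218 = 10922174
a_23 = -1·10922174 + 2·-5085050 + -1·2367453 = -23459727
a_24 = -1·-23459727 + 2·10922174 + -1·-5085050 = 50389125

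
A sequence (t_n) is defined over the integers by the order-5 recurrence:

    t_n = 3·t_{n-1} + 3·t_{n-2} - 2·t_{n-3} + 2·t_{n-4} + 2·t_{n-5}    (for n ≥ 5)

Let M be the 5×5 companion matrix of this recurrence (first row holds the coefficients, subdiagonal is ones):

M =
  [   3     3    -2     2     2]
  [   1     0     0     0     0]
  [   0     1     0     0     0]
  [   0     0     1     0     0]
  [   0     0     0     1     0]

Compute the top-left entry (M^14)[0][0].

(M^14)[0][0] is the top entry after applying M 14 times to the unit state (1, 0, 0, 0, 0). Equivalently it is h_{18} for the auxiliary sequence (h_n) obeying the same recurrence with h_4 = 1 and h_i = 0 for 0 ≤ i < 4:
h_5 = 3·1 + 3·0 + -2·0 + 2·0 + 2·0 = 3
h_6 = 3·3 + 3·1 + -2·0 + 2·0 + 2·0 = 12
h_7 = 3·12 + 3·3 + -2·1 + 2·0 + 2·0 = 43
h_8 = 3·43 + 3·12 + -2·3 + 2·1 + 2·0 = 161
h_9 = 3·161 + 3·43 + -2·12 + 2·3 + 2·1 = 596
h_10 = 3·596 + 3·161 + -2·43 + 2·12 + 2·3 = 2215
h_11 = 3·2215 + 3·596 + -2·161 + 2·43 + 2·12 = 8221
h_12 = 3·8221 + 3·2215 + -2·596 + 2·161 + 2·43 = 30524
h_13 = 3·30524 + 3·8221 + -2·2215 + 2·596 + 2·161 = 113319
h_14 = 3·113319 + 3·30524 + -2·8221 + 2·2215 + 2·596 = 420709
h_15 = 3·420709 + 3·113319 + -2·30524 + 2·8221 + 2·2215 = 1561908
h_16 = 3·1561908 + 3·420709 + -2·113319 + 2·30524 + 2·8221 = 5798703
h_17 = 3·5798703 + 3·1561908 + -2·420709 + 2·113319 + 2·30524 = 21528101
h_18 = 3·21528101 + 3·5798703 + -2·1561908 + 2·420709 + 2·113319 = 79924652

79924652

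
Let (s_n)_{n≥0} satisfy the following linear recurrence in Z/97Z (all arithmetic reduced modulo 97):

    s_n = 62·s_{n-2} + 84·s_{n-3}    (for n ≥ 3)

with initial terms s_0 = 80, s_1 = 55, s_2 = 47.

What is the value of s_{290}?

s_3 = 0·47 + 62·55 + 84·80 = 42
s_4 = 0·42 + 62·47 + 84·55 = 65
s_5 = 0·65 + 62·42 + 84·47 = 53
s_6 = 0·53 + 62·65 + 84·42 = 89
s_7 = 0·89 + 62·53 + 84·65 = 16
s_8 = 0·16 + 62·89 + 84·53 = 76
Continuing the recurrence:
  s_9 = 29;  s_10 = 42;  s_11 = 34;  s_12 = 93;  s_13 = 10;  s_14 = 86
  s_15 = 90;  s_16 = 61;  s_17 = 0;  s_18 = 90;  s_19 = 80;  s_20 = 51
  s_21 = 7;  s_22 = 85;  s_23 = 62;  s_24 = 38;  s_25 = 23;  s_26 = 95
  s_27 = 59;  s_28 = 62;  s_29 = 95;  s_30 = 70;  s_31 = 40;  s_32 = 1
  s_33 = 18;  s_34 = 27;  s_35 = 36;  s_36 = 82;  s_37 = 38;  s_38 = 57
  s_39 = 29;  s_40 = 33;  s_41 = 87;  s_42 = 20;  s_43 = 18;  s_44 = 12
  s_45 = 80;  s_46 = 25;  s_47 = 51;  s_48 = 25;  s_49 = 24;  s_50 = 14
  s_51 = 96;  s_52 = 71;  s_53 = 47;  s_54 = 50;  s_55 = 51;  s_56 = 64
  s_57 = 87;  s_58 = 7;  s_59 = 3;  s_60 = 79;  s_61 = 95;  s_62 = 9
  s_63 = 13;  s_64 = 2;  s_65 = 10;  s_66 = 52;  s_67 = 12;  s_68 = 87
  s_69 = 68;  s_70 = 0;  s_71 = 78;  s_72 = 86;  s_73 = 83;  s_74 = 50
  s_75 = 51;  s_76 = 81;  s_77 = 87;  s_78 = 91;  s_79 = 73;  s_80 = 49
  s_81 = 45;  s_82 = 52;  s_83 = 19;  s_84 = 20;  s_85 = 17;  s_86 = 23
  s_87 = 18;  s_88 = 41;  s_89 = 41;  s_90 = 77;  s_91 = 69;  s_92 = 70
  s_93 = 76;  s_94 = 48;  s_95 = 19;  s_96 = 48;  s_97 = 69;  s_98 = 13
  s_99 = 65;  s_100 = 6;  s_101 = 78;  s_102 = 12;  s_103 = 5;  s_104 = 21
  s_105 = 57;  s_106 = 73;  s_107 = 60;  s_108 = 2;  s_109 = 55;  s_110 = 23
  s_111 = 86;  s_112 = 32;  s_113 = 86;  s_114 = 90;  s_115 = 66;  s_116 = 0
  s_117 = 12;  s_118 = 15;  s_119 = 65;  s_120 = 95;  s_121 = 52;  s_122 = 1
  s_123 = 49;  s_124 = 65;  s_125 = 18;  s_126 = 95;  s_127 = 77;  s_128 = 30
  s_129 = 47;  s_130 = 83;  s_131 = 2;  s_132 = 73;  s_133 = 15;  s_134 = 38
  s_135 = 78;  s_136 = 27;  s_137 = 74;  s_138 = 78;  s_139 = 66;  s_140 = 91
  s_141 = 71;  s_142 = 31;  s_143 = 18;  s_144 = 29;  s_145 = 34;  s_146 = 12
  s_147 = 82;  s_148 = 11;  s_149 = 78;  s_150 = 4;  s_151 = 37;  s_152 = 10
  s_153 = 11;  s_154 = 42;  s_155 = 67;  s_156 = 36;  s_157 = 19;  s_158 = 3
  s_159 = 31;  s_160 = 36;  s_161 = 40;  s_162 = 83;  s_163 = 72;  s_164 = 67
  s_165 = 87;  s_166 = 17;  s_167 = 61;  s_168 = 20;  s_169 = 69;  s_170 = 59
  s_171 = 41;  s_172 = 45;  s_173 = 29;  s_174 = 26;  s_175 = 49;  s_176 = 71
  s_177 = 81;  s_178 = 79;  s_179 = 25;  s_180 = 62;  s_181 = 38;  s_182 = 27
  s_183 = 95;  s_184 = 16;  s_185 = 10;  s_186 = 48;  s_187 = 24;  s_188 = 33
  s_189 = 88;  s_190 = 85;  s_191 = 80;  s_192 = 52;  s_193 = 72;  s_194 = 50
  s_195 = 5;  s_196 = 30;  s_197 = 48;  s_198 = 49;  s_199 = 64;  s_200 = 86
  s_201 = 33;  s_202 = 38;  s_203 = 55;  s_204 = 84;  s_205 = 6;  s_206 = 31
  s_207 = 56;  s_208 = 1;  s_209 = 62;  s_210 = 13;  s_211 = 48;  s_212 = 0
  s_213 = 91;  s_214 = 55;  s_215 = 16;  s_216 = 93;  s_217 = 83;  s_218 = 29
  s_219 = 57;  s_220 = 40;  s_221 = 53;  s_222 = 90;  s_223 = 50;  s_224 = 41
  s_225 = 87;  s_226 = 49;  s_227 = 11;  s_228 = 64;  s_229 = 45;  s_230 = 42
  s_231 = 18;  s_232 = 79;  s_233 = 85;  s_234 = 8;  s_235 = 72;  s_236 = 70
  s_237 = 92;  s_238 = 9;  s_239 = 41;  s_240 = 41;  s_241 = 0;  s_242 = 69
  s_243 = 49;  s_244 = 10;  s_245 = 7;  s_246 = 80;  s_247 = 13;  s_248 = 19
  s_249 = 57;  s_250 = 39;  s_251 = 86;  s_252 = 28;  s_253 = 72;  s_254 = 36
  s_255 = 26;  s_256 = 35;  s_257 = 77;  s_258 = 86;  s_259 = 51;  s_260 = 63
  s_261 = 7;  s_262 = 42;  s_263 = 3;  s_264 = 88;  s_265 = 28;  s_266 = 82
  s_267 = 10;  s_268 = 64;  s_269 = 39;  s_270 = 55;  s_271 = 34;  s_272 = 90
  s_273 = 35;  s_274 = 94;  s_275 = 30;  s_276 = 38;  s_277 = 56;  s_278 = 26
  s_279 = 68;  s_280 = 11;  s_281 = 95;  s_282 = 89;  s_283 = 24;  s_284 = 15
  s_285 = 40;  s_286 = 36;  s_287 = 54;  s_288 = 63
s_289 = 0·63 + 62·54 + 84·36 = 67
s_290 = 0·67 + 62·63 + 84·54 = 3

3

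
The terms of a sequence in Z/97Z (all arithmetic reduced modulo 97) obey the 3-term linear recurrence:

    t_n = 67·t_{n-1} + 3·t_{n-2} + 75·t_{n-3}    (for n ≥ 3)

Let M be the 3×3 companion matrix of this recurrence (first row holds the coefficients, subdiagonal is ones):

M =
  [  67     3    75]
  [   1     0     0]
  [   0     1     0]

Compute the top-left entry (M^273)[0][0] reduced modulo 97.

(M^273)[0][0] is the top entry after applying M 273 times to the unit state (1, 0, 0). Equivalently it is h_{275} for the auxiliary sequence (h_n) obeying the same recurrence with h_2 = 1 and h_i = 0 for 0 ≤ i < 2:
h_3 = 67·1 + 3·0 + 75·0 = 67
h_4 = 67·67 + 3·1 + 75·0 = 30
h_5 = 67·30 + 3·67 + 75·1 = 55
h_6 = 67·55 + 3·30 + 75·67 = 70
h_7 = 67·70 + 3·55 + 75·30 = 24
h_8 = 67·24 + 3·70 + 75·55 = 26
h_9 = 67·26 + 3·24 + 75·70 = 80
h_10 = 67·80 + 3·26 + 75·24 = 60
h_11 = 67·60 + 3·80 + 75·26 = 2
h_12 = 67·2 + 3·60 + 75·80 = 9
h_13 = 67·9 + 3·2 + 75·60 = 65
h_14 = 67·65 + 3·9 + 75·2 = 70
h_15 = 67·70 + 3·65 + 75·9 = 31
h_16 = 67·31 + 3·70 + 75·65 = 81
h_17 = 67·81 + 3·31 + 75·70 = 3
h_18 = 67·3 + 3·81 + 75·31 = 53
h_19 = 67·53 + 3·3 + 75·81 = 32
h_20 = 67·32 + 3·53 + 75·3 = 6
h_21 = 67·6 + 3·32 + 75·53 = 11
h_22 = 67·11 + 3·6 + 75·32 = 51
h_23 = 67·51 + 3·11 + 75·6 = 20
h_24 = 67·20 + 3·51 + 75·11 = 87
h_25 = 67·87 + 3·20 + 75·51 = 14
h_26 = 67·14 + 3·87 + 75·20 = 80
h_27 = 67·80 + 3·14 + 75·87 = 93
h_28 = 67·93 + 3·80 + 75·14 = 52
h_29 = 67·52 + 3·93 + 75·80 = 63
h_30 = 67·63 + 3·52 + 75·93 = 3
h_31 = 67·3 + 3·63 + 75·52 = 22
h_32 = 67·22 + 3·3 + 75·63 = 0
h_33 = 67·0 + 3·22 + 75·3 = 0
h_34 = 67·0 + 3·0 + 75·22 = 1
(h_32, h_33, h_34) = (0, 0, 1) = (h_0, h_1, h_2), so the sequence has period 32.
275 ≡ 19 (mod 32), hence h_275 = h_19 = 32.

32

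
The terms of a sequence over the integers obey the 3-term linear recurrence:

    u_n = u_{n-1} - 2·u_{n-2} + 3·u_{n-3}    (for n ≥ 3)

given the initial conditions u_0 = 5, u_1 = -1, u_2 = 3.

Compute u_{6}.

u_3 = 1·3 + -2·-1 + 3·5 = 20
u_4 = 1·20 + -2·3 + 3·-1 = 11
u_5 = 1·11 + -2·20 + 3·3 = -20
u_6 = 1·-20 + -2·11 + 3·20 = 18

18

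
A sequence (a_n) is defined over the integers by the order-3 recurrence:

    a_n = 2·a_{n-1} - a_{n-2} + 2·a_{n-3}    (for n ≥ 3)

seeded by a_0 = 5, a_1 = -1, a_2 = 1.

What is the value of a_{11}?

2461

a_3 = 2·1 + -1·-1 + 2·5 = 13
a_4 = 2·13 + -1·1 + 2·-1 = 23
a_5 = 2·23 + -1·13 + 2·1 = 35
a_6 = 2·35 + -1·23 + 2·13 = 73
a_7 = 2·73 + -1·35 + 2·23 = 157
a_8 = 2·157 + -1·73 + 2·35 = 311
a_9 = 2·311 + -1·157 + 2·73 = 611
a_10 = 2·611 + -1·311 + 2·157 = 1225
a_11 = 2·1225 + -1·611 + 2·311 = 2461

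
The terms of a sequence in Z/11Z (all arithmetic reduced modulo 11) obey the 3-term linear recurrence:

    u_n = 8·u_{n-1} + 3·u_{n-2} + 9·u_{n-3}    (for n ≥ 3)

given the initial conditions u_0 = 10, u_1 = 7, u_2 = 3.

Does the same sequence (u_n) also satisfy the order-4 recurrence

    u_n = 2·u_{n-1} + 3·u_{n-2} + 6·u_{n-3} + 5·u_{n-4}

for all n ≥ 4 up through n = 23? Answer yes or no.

yes

Terms u_0..u_23: 10, 7, 3, 3, 8, 1, 4, 8, 8, 3, 10, 7, 3, 3, 8, 1, 4, 8, 8, 3, 10, 7, 3, 3
n=4: candidate gives 8, actual u_4 = 8 ✓
n=5: candidate gives 1, actual u_5 = 1 ✓
n=6: candidate gives 4, actual u_6 = 4 ✓
n=7: candidate gives 8, actual u_7 = 8 ✓
n=8: candidate gives 8, actual u_8 = 8 ✓
n=9: candidate gives 3, actual u_9 = 3 ✓
n=10: candidate gives 10, actual u_10 = 10 ✓
n=11: candidate gives 7, actual u_11 = 7 ✓
n=12: candidate gives 3, actual u_12 = 3 ✓
n=13: candidate gives 3, actual u_13 = 3 ✓
n=14: candidate gives 8, actual u_14 = 8 ✓
n=15: candidate gives 1, actual u_15 = 1 ✓
n=16: candidate gives 4, actual u_16 = 4 ✓
n=17: candidate gives 8, actual u_17 = 8 ✓
n=18: candidate gives 8, actual u_18 = 8 ✓
n=19: candidate gives 3, actual u_19 = 3 ✓
n=20: candidate gives 10, actual u_20 = 10 ✓
n=21: candidate gives 7, actual u_21 = 7 ✓
n=22: candidate gives 3, actual u_22 = 3 ✓
n=23: candidate gives 3, actual u_23 = 3 ✓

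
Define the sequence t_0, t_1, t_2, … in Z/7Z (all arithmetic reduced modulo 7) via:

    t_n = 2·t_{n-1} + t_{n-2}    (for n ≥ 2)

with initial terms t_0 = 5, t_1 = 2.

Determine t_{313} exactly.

2

t_2 = 2·2 + 1·5 = 2
t_3 = 2·2 + 1·2 = 6
t_4 = 2·6 + 1·2 = 0
t_5 = 2·0 + 1·6 = 6
t_6 = 2·6 + 1·0 = 5
t_7 = 2·5 + 1·6 = 2
(t_6, t_7) = (5, 2) = (t_0, t_1), so the sequence has period 6.
313 ≡ 1 (mod 6), hence t_313 = t_1 = 2.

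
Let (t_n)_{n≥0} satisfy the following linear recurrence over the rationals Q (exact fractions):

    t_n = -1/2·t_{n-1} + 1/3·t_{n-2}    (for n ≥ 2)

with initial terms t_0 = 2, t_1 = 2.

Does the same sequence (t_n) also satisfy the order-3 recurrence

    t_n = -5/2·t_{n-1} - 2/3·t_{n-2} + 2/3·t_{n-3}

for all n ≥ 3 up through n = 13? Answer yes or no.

Terms t_0..t_13: 2, 2, -1/3, 5/6, -19/36, 13/24, -193/432, 349/864, -1819/5184, 3215/10368, -16921/62208, 1103/4608, -157027/746496, 276151/1492992
n=3: candidate gives 5/6, actual t_3 = 5/6 ✓
n=4: candidate gives -19/36, actual t_4 = -19/36 ✓
n=5: candidate gives 13/24, actual t_5 = 13/24 ✓
n=6: candidate gives -193/432, actual t_6 = -193/432 ✓
n=7: candidate gives 349/864, actual t_7 = 349/864 ✓
n=8: candidate gives -1819/5184, actual t_8 = -1819/5184 ✓
n=9: candidate gives 3215/10368, actual t_9 = 3215/10368 ✓
n=10: candidate gives -16921/62208, actual t_10 = -16921/62208 ✓
n=11: candidate gives 1103/4608, actual t_11 = 1103/4608 ✓
n=12: candidate gives -157027/746496, actual t_12 = -157027/746496 ✓
n=13: candidate gives 276151/1492992, actual t_13 = 276151/1492992 ✓

yes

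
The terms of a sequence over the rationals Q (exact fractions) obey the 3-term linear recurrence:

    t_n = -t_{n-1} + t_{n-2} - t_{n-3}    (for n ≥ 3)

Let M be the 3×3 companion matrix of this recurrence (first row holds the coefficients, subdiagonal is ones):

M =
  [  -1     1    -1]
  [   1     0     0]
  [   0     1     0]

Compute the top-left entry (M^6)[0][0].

24

(M^6)[0][0] is the top entry after applying M 6 times to the unit state (1, 0, 0). Equivalently it is h_{8} for the auxiliary sequence (h_n) obeying the same recurrence with h_2 = 1 and h_i = 0 for 0 ≤ i < 2:
h_3 = -1·1 + 1·0 + -1·0 = -1
h_4 = -1·-1 + 1·1 + -1·0 = 2
h_5 = -1·2 + 1·-1 + -1·1 = -4
h_6 = -1·-4 + 1·2 + -1·-1 = 7
h_7 = -1·7 + 1·-4 + -1·2 = -13
h_8 = -1·-13 + 1·7 + -1·-4 = 24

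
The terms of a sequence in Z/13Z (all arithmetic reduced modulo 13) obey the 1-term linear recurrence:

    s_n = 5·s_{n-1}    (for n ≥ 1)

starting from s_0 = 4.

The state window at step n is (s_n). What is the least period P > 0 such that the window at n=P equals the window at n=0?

n=0: window = (4)
n=1: window = (7)
n=2: window = (9)
n=3: window = (6)
n=4: window = (4)
window at n=4 equals window at n=0 → period = 4

4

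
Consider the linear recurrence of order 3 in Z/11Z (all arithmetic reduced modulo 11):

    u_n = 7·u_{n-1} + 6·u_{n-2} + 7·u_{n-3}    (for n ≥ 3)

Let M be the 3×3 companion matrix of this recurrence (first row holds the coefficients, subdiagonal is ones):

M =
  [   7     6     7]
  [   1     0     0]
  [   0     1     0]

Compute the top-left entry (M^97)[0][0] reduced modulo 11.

(M^97)[0][0] is the top entry after applying M 97 times to the unit state (1, 0, 0). Equivalently it is h_{99} for the auxiliary sequence (h_n) obeying the same recurrence with h_2 = 1 and h_i = 0 for 0 ≤ i < 2:
h_3 = 7·1 + 6·0 + 7·0 = 7
h_4 = 7·7 + 6·1 + 7·0 = 0
h_5 = 7·0 + 6·7 + 7·1 = 5
h_6 = 7·5 + 6·0 + 7·7 = 7
h_7 = 7·7 + 6·5 + 7·0 = 2
h_8 = 7·2 + 6·7 + 7·5 = 3
h_9 = 7·3 + 6·2 + 7·7 = 5
h_10 = 7·5 + 6·3 + 7·2 = 1
h_11 = 7·1 + 6·5 + 7·3 = 3
h_12 = 7·3 + 6·1 + 7·5 = 7
h_13 = 7·7 + 6·3 + 7·1 = 8
h_14 = 7·8 + 6·7 + 7·3 = 9
h_15 = 7·9 + 6·8 + 7·7 = 6
h_16 = 7·6 + 6·9 + 7·8 = 9
h_17 = 7·9 + 6·6 + 7·9 = 8
h_18 = 7·8 + 6·9 + 7·6 = 9
h_19 = 7·9 + 6·8 + 7·9 = 9
h_20 = 7·9 + 6·9 + 7·8 = 8
h_21 = 7·8 + 6·9 + 7·9 = 8
h_22 = 7·8 + 6·8 + 7·9 = 2
h_23 = 7·2 + 6·8 + 7·8 = 8
h_24 = 7·8 + 6·2 + 7·8 = 3
h_25 = 7·3 + 6·8 + 7·2 = 6
h_26 = 7·6 + 6·3 + 7·8 = 6
h_27 = 7·6 + 6·6 + 7·3 = 0
h_28 = 7·0 + 6·6 + 7·6 = 1
h_29 = 7·1 + 6·0 + 7·6 = 5
h_30 = 7·5 + 6·1 + 7·0 = 8
h_31 = 7·8 + 6·5 + 7·1 = 5
h_32 = 7·5 + 6·8 + 7·5 = 8
h_33 = 7·8 + 6·5 + 7·8 = 10
h_34 = 7·10 + 6·8 + 7·5 = 10
h_35 = 7·10 + 6·10 + 7·8 = 10
h_36 = 7·10 + 6·10 + 7·10 = 2
h_37 = 7·2 + 6·10 + 7·10 = 1
h_38 = 7·1 + 6·2 + 7·10 = 1
h_39 = 7·1 + 6·1 + 7·2 = 5
h_40 = 7·5 + 6·1 + 7·1 = 4
h_41 = 7·4 + 6·5 + 7·1 = 10
h_42 = 7·10 + 6·4 + 7·5 = 8
h_43 = 7·8 + 6·10 + 7·4 = 1
h_44 = 7·1 + 6·8 + 7·10 = 4
h_45 = 7·4 + 6·1 + 7·8 = 2
h_46 = 7·2 + 6·4 + 7·1 = 1
h_47 = 7·1 + 6·2 + 7·4 = 3
h_48 = 7·3 + 6·1 + 7·2 = 8
h_49 = 7·8 + 6·3 + 7·1 = 4
h_50 = 7·4 + 6·8 + 7·3 = 9
h_51 = 7·9 + 6·4 + 7·8 = 0
h_52 = 7·0 + 6·9 + 7·4 = 5
h_53 = 7·5 + 6·0 + 7·9 = 10
h_54 = 7·10 + 6·5 + 7·0 = 1
h_55 = 7·1 + 6·10 + 7·5 = 3
h_56 = 7·3 + 6·1 + 7·10 = 9
h_57 = 7·9 + 6·3 + 7·1 = 0
h_58 = 7·0 + 6·9 + 7·3 = 9
h_59 = 7·9 + 6·0 + 7·9 = 5
h_60 = 7·5 + 6·9 + 7·0 = 1
h_61 = 7·1 + 6·5 + 7·9 = 1
h_62 = 7·1 + 6·1 + 7·5 = 4
h_63 = 7·4 + 6·1 + 7·1 = 8
h_64 = 7·8 + 6·4 + 7·1 = 10
h_65 = 7·10 + 6·8 + 7·4 = 3
h_66 = 7·3 + 6·10 + 7·8 = 5
h_67 = 7·5 + 6·3 + 7·10 = 2
h_68 = 7·2 + 6·5 + 7·3 = 10
h_69 = 7·10 + 6·2 + 7·5 = 7
h_70 = 7·7 + 6·10 + 7·2 = 2
h_71 = 7·2 + 6·7 + 7·10 = 5
h_72 = 7·5 + 6·2 + 7·7 = 8
h_73 = 7·8 + 6·5 + 7·2 = 1
h_74 = 7·1 + 6·8 + 7·5 = 2
h_75 = 7·2 + 6·1 + 7·8 = 10
h_76 = 7·10 + 6·2 + 7·1 = 1
h_77 = 7·1 + 6·10 + 7·2 = 4
h_78 = 7·4 + 6·1 + 7·10 = 5
h_79 = 7·5 + 6·4 + 7·1 = 0
h_80 = 7·0 + 6·5 + 7·4 = 3
h_81 = 7·3 + 6·0 + 7·5 = 1
h_82 = 7·1 + 6·3 + 7·0 = 3
h_83 = 7·3 + 6·1 + 7·3 = 4
h_84 = 7·4 + 6·3 + 7·1 = 9
h_85 = 7·9 + 6·4 + 7·3 = 9
h_86 = 7·9 + 6·9 + 7·4 = 2
h_87 = 7·2 + 6·9 + 7·9 = 10
h_88 = 7·10 + 6·2 + 7·9 = 2
h_89 = 7·2 + 6·10 + 7·2 = 0
h_90 = 7·0 + 6·2 + 7·10 = 5
h_91 = 7·5 + 6·0 + 7·2 = 5
h_92 = 7·5 + 6·5 + 7·0 = 10
h_93 = 7·10 + 6·5 + 7·5 = 3
h_94 = 7·3 + 6·10 + 7·5 = 6
h_95 = 7·6 + 6·3 + 7·10 = 9
h_96 = 7·9 + 6·6 + 7·3 = 10
h_97 = 7·10 + 6·9 + 7·6 = 1
h_98 = 7·1 + 6·10 + 7·9 = 9
h_99 = 7·9 + 6·1 + 7·10 = 7

7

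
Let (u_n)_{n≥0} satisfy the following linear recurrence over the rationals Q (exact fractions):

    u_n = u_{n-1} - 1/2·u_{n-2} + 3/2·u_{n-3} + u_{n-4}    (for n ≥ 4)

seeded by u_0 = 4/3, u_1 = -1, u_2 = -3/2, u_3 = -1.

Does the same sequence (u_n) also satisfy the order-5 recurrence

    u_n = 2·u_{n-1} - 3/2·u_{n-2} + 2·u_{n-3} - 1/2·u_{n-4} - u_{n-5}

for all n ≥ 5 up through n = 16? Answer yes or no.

Terms u_0..u_16: 4/3, -1, -3/2, -1, -5/12, -19/6, -143/24, -6, -131/16, -415/24, -901/32, -907/24, -11105/192, -3151/32, -59287/384, -5513/24, -274985/768
n=5: candidate gives -19/6, actual u_5 = -19/6 ✓
n=6: candidate gives -143/24, actual u_6 = -143/24 ✓
n=7: candidate gives -6, actual u_7 = -6 ✓
n=8: candidate gives -131/16, actual u_8 = -131/16 ✓
n=9: candidate gives -415/24, actual u_9 = -415/24 ✓
n=10: candidate gives -901/32, actual u_10 = -901/32 ✓
n=11: candidate gives -907/24, actual u_11 = -907/24 ✓
n=12: candidate gives -11105/192, actual u_12 = -11105/192 ✓
n=13: candidate gives -3151/32, actual u_13 = -3151/32 ✓
n=14: candidate gives -59287/384, actual u_14 = -59287/384 ✓
n=15: candidate gives -5513/24, actual u_15 = -5513/24 ✓
n=16: candidate gives -274985/768, actual u_16 = -274985/768 ✓

yes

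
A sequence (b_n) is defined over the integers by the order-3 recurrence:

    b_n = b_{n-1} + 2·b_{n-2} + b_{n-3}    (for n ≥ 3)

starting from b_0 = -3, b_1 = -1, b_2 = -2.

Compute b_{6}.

-59

b_3 = 1·-2 + 2·-1 + 1·-3 = -7
b_4 = 1·-7 + 2·-2 + 1·-1 = -12
b_5 = 1·-12 + 2·-7 + 1·-2 = -28
b_6 = 1·-28 + 2·-12 + 1·-7 = -59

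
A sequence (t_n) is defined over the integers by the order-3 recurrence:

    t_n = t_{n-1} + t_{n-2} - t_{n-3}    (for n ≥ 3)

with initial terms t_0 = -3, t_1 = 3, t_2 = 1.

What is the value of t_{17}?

35

t_3 = 1·1 + 1·3 + -1·-3 = 7
t_4 = 1·7 + 1·1 + -1·3 = 5
t_5 = 1·5 + 1·7 + -1·1 = 11
t_6 = 1·11 + 1·5 + -1·7 = 9
t_7 = 1·9 + 1·11 + -1·5 = 15
t_8 = 1·15 + 1·9 + -1·11 = 13
t_9 = 1·13 + 1·15 + -1·9 = 19
t_10 = 1·19 + 1·13 + -1·15 = 17
t_11 = 1·17 + 1·19 + -1·13 = 23
t_12 = 1·23 + 1·17 + -1·19 = 21
t_13 = 1·21 + 1·23 + -1·17 = 27
t_14 = 1·27 + 1·21 + -1·23 = 25
t_15 = 1·25 + 1·27 + -1·21 = 31
t_16 = 1·31 + 1·25 + -1·27 = 29
t_17 = 1·29 + 1·31 + -1·25 = 35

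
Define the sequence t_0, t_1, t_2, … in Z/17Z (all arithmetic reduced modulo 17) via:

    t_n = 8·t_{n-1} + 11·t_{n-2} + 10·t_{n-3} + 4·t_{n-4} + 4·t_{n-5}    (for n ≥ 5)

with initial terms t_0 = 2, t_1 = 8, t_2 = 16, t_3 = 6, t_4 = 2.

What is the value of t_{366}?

t_5 = 8·2 + 11·6 + 10·16 + 4·8 + 4·2 = 10
t_6 = 8·10 + 11·2 + 10·6 + 4·16 + 4·8 = 3
t_7 = 8·3 + 11·10 + 10·2 + 4·6 + 4·16 = 4
t_8 = 8·4 + 11·3 + 10·10 + 4·2 + 4·6 = 10
t_9 = 8·10 + 11·4 + 10·3 + 4·10 + 4·2 = 15
t_10 = 8·15 + 11·10 + 10·4 + 4·3 + 4·10 = 16
Continuing the recurrence:
  t_11 = 13;  t_12 = 10;  t_13 = 7;  t_14 = 12;  t_15 = 15;  t_16 = 6
  t_17 = 10;  t_18 = 15;  t_19 = 7;  t_20 = 14;  t_21 = 12;  t_22 = 12
  t_23 = 14;  t_24 = 6;  t_25 = 1;  t_26 = 4;  t_27 = 3;  t_28 = 5
  t_29 = 5;  t_30 = 9;  t_31 = 1;  t_32 = 2;  t_33 = 4;  t_34 = 1
  t_35 = 10;  t_36 = 7;  t_37 = 13;  t_38 = 12;  t_39 = 13;  t_40 = 9
  t_41 = 7;  t_42 = 11;  t_43 = 15;  t_44 = 8;  t_45 = 12;  t_46 = 15
  t_47 = 11;  t_48 = 6;  t_49 = 8;  t_50 = 8;  t_51 = 10;  t_52 = 10
  t_53 = 3;  t_54 = 9;  t_55 = 5;  t_56 = 11;  t_57 = 13;  t_58 = 0
  t_59 = 3;  t_60 = 14;  t_61 = 3;  t_62 = 5;  t_63 = 4;  t_64 = 15
  t_65 = 10;  t_66 = 11;  t_67 = 10;  t_68 = 3;  t_69 = 4;  t_70 = 11
  t_71 = 8;  t_72 = 5;  t_73 = 11;  t_74 = 11;  t_75 = 12;  t_76 = 5
  t_77 = 6;  t_78 = 5;  t_79 = 10;  t_80 = 8;  t_81 = 13;  t_82 = 13
  t_83 = 13;  t_84 = 7;  t_85 = 5;  t_86 = 11;  t_87 = 11;  t_88 = 16
  t_89 = 16;  t_90 = 2;  t_91 = 15;  t_92 = 2;  t_93 = 6;  t_94 = 3
  t_95 = 8;  t_96 = 4;  t_97 = 12;  t_98 = 1;  t_99 = 3;  t_100 = 16
  t_101 = 14;  t_102 = 13;  t_103 = 9;  t_104 = 6;  t_105 = 6;  t_106 = 6
  t_107 = 7;  t_108 = 4;  t_109 = 13;  t_110 = 11;  t_111 = 0;  t_112 = 6
  t_113 = 5;  t_114 = 15;  t_115 = 7;  t_116 = 6;  t_117 = 13;  t_118 = 14
  t_119 = 12;  t_120 = 7;  t_121 = 13;  t_122 = 1;  t_123 = 2;  t_124 = 12
  t_125 = 4;  t_126 = 2;  t_127 = 5;  t_128 = 5;  t_129 = 9;  t_130 = 14
  t_131 = 0;  t_132 = 12;  t_133 = 3;  t_134 = 10;  t_135 = 0;  t_136 = 1
  t_137 = 15;  t_138 = 13;  t_139 = 13;  t_140 = 10;  t_141 = 9;  t_142 = 16
  t_143 = 6;  t_144 = 15;  t_145 = 14;  t_146 = 12;  t_147 = 12;  t_148 = 10
  t_149 = 6;  t_150 = 8;  t_151 = 3;  t_152 = 5;  t_153 = 13;  t_154 = 7
  t_155 = 4;  t_156 = 16;  t_157 = 8;  t_158 = 3;  t_159 = 10;  t_160 = 1
  t_161 = 6;  t_162 = 16;  t_163 = 1;  t_164 = 16;  t_165 = 4;  t_166 = 0
  t_167 = 0;  t_168 = 6;  t_169 = 9;  t_170 = 1;  t_171 = 14;  t_172 = 16
  t_173 = 12;  t_174 = 10;  t_175 = 7;  t_176 = 15;  t_177 = 1;  t_178 = 8
  t_179 = 4;  t_180 = 14;  t_181 = 11;  t_182 = 12;  t_183 = 14;  t_184 = 1
  t_185 = 8;  t_186 = 1;  t_187 = 6;  t_188 = 12;  t_189 = 4;  t_190 = 5
  t_191 = 11;  t_192 = 0;  t_193 = 14;  t_194 = 3;  t_195 = 4;  t_196 = 11
  t_197 = 14;  t_198 = 1;  t_199 = 11;  t_200 = 10;  t_201 = 5;  t_202 = 14
  t_203 = 9;  t_204 = 3;  t_205 = 0;  t_206 = 12;  t_207 = 14;  t_208 = 3
  t_209 = 4;  t_210 = 15;  t_211 = 9;  t_212 = 5;  t_213 = 11;  t_214 = 3
  t_215 = 2;  t_216 = 11;  t_217 = 0;  t_218 = 10;  t_219 = 6;  t_220 = 6
  t_221 = 3;  t_222 = 3;  t_223 = 11;  t_224 = 12;  t_225 = 11;  t_226 = 14
  t_227 = 1;  t_228 = 7;  t_229 = 10;  t_230 = 12;  t_231 = 13;  t_232 = 11
  t_233 = 11;  t_234 = 2;  t_235 = 7;  t_236 = 12;  t_237 = 9;  t_238 = 3
  t_239 = 7;  t_240 = 0;  t_241 = 4;  t_242 = 14;  t_243 = 9;  t_244 = 5
  t_245 = 6;  t_246 = 10;  t_247 = 16;  t_248 = 14;  t_249 = 7;  t_250 = 9
  t_251 = 2;  t_252 = 16;  t_253 = 1;  t_254 = 13;  t_255 = 13;  t_256 = 6
  t_257 = 15;  t_258 = 15;  t_259 = 7;  t_260 = 5;  t_261 = 11;  t_262 = 10
  t_263 = 16;  t_264 = 5;  t_265 = 6;  t_266 = 7;  t_267 = 4;  t_268 = 15
  t_269 = 6;  t_270 = 16;  t_271 = 14;  t_272 = 16;  t_273 = 16;  t_274 = 5
  t_275 = 3;  t_276 = 2;  t_277 = 6;  t_278 = 14;  t_279 = 9;  t_280 = 0
  t_281 = 16;  t_282 = 9;  t_283 = 0;  t_284 = 6;  t_285 = 15;  t_286 = 14
  t_287 = 16;  t_288 = 14;  t_289 = 2;  t_290 = 4;  t_291 = 8;  t_292 = 10
  t_293 = 0;  t_294 = 10;  t_295 = 7;  t_296 = 0;  t_297 = 13;  t_298 = 10
  t_299 = 2;  t_300 = 12;  t_301 = 15;  t_302 = 7;  t_303 = 15;  t_304 = 12
  t_305 = 14;  t_306 = 6;  t_307 = 2;  t_308 = 7;  t_309 = 4;  t_310 = 5
  t_311 = 16;  t_312 = 4;  t_313 = 13;  t_314 = 4;  t_315 = 10;  t_316 = 11
  t_317 = 0;  t_318 = 0;  t_319 = 13;  t_320 = 1;  t_321 = 8;  t_322 = 1
  t_323 = 5;  t_324 = 0;  t_325 = 16;  t_326 = 10;  t_327 = 8;  t_328 = 14
  t_329 = 7;  t_330 = 3;  t_331 = 7;  t_332 = 9;  t_333 = 8;  t_334 = 1
  t_335 = 5;  t_336 = 8;  t_337 = 10;  t_338 = 16;  t_339 = 2;  t_340 = 4
  t_341 = 14;  t_342 = 8;  t_343 = 7;  t_344 = 2;  t_345 = 7;  t_346 = 15
  t_347 = 5;  t_348 = 5;  t_349 = 9;  t_350 = 10;  t_351 = 3;  t_352 = 9
  t_353 = 6;  t_354 = 15;  t_355 = 5;  t_356 = 7;  t_357 = 15;  t_358 = 8
  t_359 = 5;  t_360 = 3;  t_361 = 9;  t_362 = 9;  t_363 = 15;  t_364 = 1
t_365 = 8·1 + 11·15 + 10·9 + 4·9 + 4·3 = 5
t_366 = 8·5 + 11·1 + 10·15 + 4·9 + 4·9 = 1

1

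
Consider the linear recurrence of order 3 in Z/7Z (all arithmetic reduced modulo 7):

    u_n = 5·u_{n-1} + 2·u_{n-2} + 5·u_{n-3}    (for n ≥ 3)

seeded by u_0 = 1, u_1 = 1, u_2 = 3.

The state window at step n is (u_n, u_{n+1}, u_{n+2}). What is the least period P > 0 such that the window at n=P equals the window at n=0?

48

n=0: window = (1, 1, 3)
n=1: window = (1, 3, 1)
n=2: window = (3, 1, 2)
n=3: window = (1, 2, 6)
n=4: window = (2, 6, 4)
n=5: window = (6, 4, 0)
n=6: window = (4, 0, 3)
n=7: window = (0, 3, 0)
n=8: window = (3, 0, 6)
n=9: window = (0, 6, 3)
n=10: window = (6, 3, 6)
n=11: window = (3, 6, 3)
n=12: window = (6, 3, 0)
n=13: window = (3, 0, 1)
n=14: window = (0, 1, 6)
n=15: window = (1, 6, 4)
n=16: window = (6, 4, 2)
n=17: window = (4, 2, 6)
n=18: window = (2, 6, 5)
n=19: window = (6, 5, 5)
n=20: window = (5, 5, 2)
n=21: window = (5, 2, 3)
n=22: window = (2, 3, 2)
n=23: window = (3, 2, 5)
n=24: window = (2, 5, 2)
n=25: window = (5, 2, 2)
n=26: window = (2, 2, 4)
n=27: window = (2, 4, 6)
n=28: window = (4, 6, 6)
n=29: window = (6, 6, 6)
n=30: window = (6, 6, 2)
n=31: window = (6, 2, 3)
n=32: window = (2, 3, 0)
n=33: window = (3, 0, 2)
n=34: window = (0, 2, 4)
n=35: window = (2, 4, 3)
n=36: window = (4, 3, 5)
n=37: window = (3, 5, 2)
n=38: window = (5, 2, 0)
n=39: window = (2, 0, 1)
n=40: window = (0, 1, 1)
…
n=46: window = (4, 2, 1)
n=47: window = (2, 1, 1)
n=48: window = (1, 1, 3)
window at n=48 equals window at n=0 → period = 48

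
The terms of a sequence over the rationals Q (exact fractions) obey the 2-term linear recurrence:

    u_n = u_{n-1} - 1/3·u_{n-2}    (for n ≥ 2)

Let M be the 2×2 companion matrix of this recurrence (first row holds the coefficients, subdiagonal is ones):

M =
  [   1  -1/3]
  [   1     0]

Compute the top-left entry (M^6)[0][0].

-1/27

(M^6)[0][0] is the top entry after applying M 6 times to the unit state (1, 0). Equivalently it is h_{7} for the auxiliary sequence (h_n) obeying the same recurrence with h_1 = 1 and h_i = 0 for 0 ≤ i < 1:
h_2 = 1·1 + -1/3·0 = 1
h_3 = 1·1 + -1/3·1 = 2/3
h_4 = 1·2/3 + -1/3·1 = 1/3
h_5 = 1·1/3 + -1/3·2/3 = 1/9
h_6 = 1·1/9 + -1/3·1/3 = 0
h_7 = 1·0 + -1/3·1/9 = -1/27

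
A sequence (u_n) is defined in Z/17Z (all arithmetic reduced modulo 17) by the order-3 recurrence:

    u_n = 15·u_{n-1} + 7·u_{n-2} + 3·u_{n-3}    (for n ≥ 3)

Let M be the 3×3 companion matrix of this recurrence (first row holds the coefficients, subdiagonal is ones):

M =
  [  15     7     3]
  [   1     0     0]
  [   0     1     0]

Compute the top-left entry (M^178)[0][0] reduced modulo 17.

(M^178)[0][0] is the top entry after applying M 178 times to the unit state (1, 0, 0). Equivalently it is h_{180} for the auxiliary sequence (h_n) obeying the same recurrence with h_2 = 1 and h_i = 0 for 0 ≤ i < 2:
h_3 = 15·1 + 7·0 + 3·0 = 15
h_4 = 15·15 + 7·1 + 3·0 = 11
h_5 = 15·11 + 7·15 + 3·1 = 1
h_6 = 15·1 + 7·11 + 3·15 = 1
h_7 = 15·1 + 7·1 + 3·11 = 4
h_8 = 15·4 + 7·1 + 3·1 = 2
Continuing the recurrence:
  h_9 = 10;  h_10 = 6;  h_11 = 13;  h_12 = 12;  h_13 = 0;  h_14 = 4
  h_15 = 11;  h_16 = 6;  h_17 = 9;  h_18 = 6;  h_19 = 1;  h_20 = 16
  h_21 = 10;  h_22 = 10;  h_23 = 13;  h_24 = 6;  h_25 = 7;  h_26 = 16
  h_27 = 1;  h_28 = 12;  h_29 = 14;  h_30 = 8;  h_31 = 16;  h_32 = 15
  h_33 = 4;  h_34 = 9;  h_35 = 4;  h_36 = 16;  h_37 = 6;  h_38 = 10
  h_39 = 2;  h_40 = 16;  h_41 = 12;  h_42 = 9;  h_43 = 12;  h_44 = 7
  h_45 = 12;  h_46 = 10;  h_47 = 0;  h_48 = 4;  h_49 = 5;  h_50 = 1
  h_51 = 11;  h_52 = 0;  h_53 = 12;  h_54 = 9;  h_55 = 15;  h_56 = 1
  h_57 = 11;  h_58 = 13;  h_59 = 3;  h_60 = 16;  h_61 = 11;  h_62 = 14
  h_63 = 12;  h_64 = 5;  h_65 = 14;  h_66 = 9;  h_67 = 10;  h_68 = 0
  h_69 = 12;  h_70 = 6;  h_71 = 4;  h_72 = 2;  h_73 = 8;  h_74 = 10
  h_75 = 8;  h_76 = 10;  h_77 = 15;  h_78 = 13;  h_79 = 7;  h_80 = 3
  h_81 = 14;  h_82 = 14;  h_83 = 11;  h_84 = 16;  h_85 = 2;  h_86 = 5
  h_87 = 1;  h_88 = 5;  h_89 = 12;  h_90 = 14;  h_91 = 3;  h_92 = 9
  h_93 = 11;  h_94 = 16;  h_95 = 4;  h_96 = 1;  h_97 = 6;  h_98 = 7
  h_99 = 14;  h_100 = 5;  h_101 = 7;  h_102 = 12;  h_103 = 6;  h_104 = 8
  h_105 = 11;  h_106 = 1;  h_107 = 14;  h_108 = 12;  h_109 = 9;  h_110 = 6
  h_111 = 2;  h_112 = 14;  h_113 = 4;  h_114 = 11;  h_115 = 14;  h_116 = 10
  h_117 = 9;  h_118 = 9;  h_119 = 7;  h_120 = 8;  h_121 = 9;  h_122 = 8
  h_123 = 3;  h_124 = 9;  h_125 = 10;  h_126 = 1;  h_127 = 10;  h_128 = 0
  h_129 = 5;  h_130 = 3;  h_131 = 12;  h_132 = 12;  h_133 = 1;  h_134 = 16
  h_135 = 11;  h_136 = 8;  h_137 = 7;  h_138 = 7;  h_139 = 8;  h_140 = 3
  h_141 = 3;  h_142 = 5;  h_143 = 3;  h_144 = 4;  h_145 = 11;  h_146 = 15
  h_147 = 8;  h_148 = 3;  h_149 = 10;  h_150 = 8;  h_151 = 12;  h_152 = 11
  h_153 = 1;  h_154 = 9;  h_155 = 5;  h_156 = 5;  h_157 = 1;  h_158 = 14
  h_159 = 11;  h_160 = 11;  h_161 = 12;  h_162 = 1;  h_163 = 13;  h_164 = 0
  h_165 = 9;  h_166 = 4;  h_167 = 4;  h_168 = 13;  h_169 = 14;  h_170 = 7
  h_171 = 4;  h_172 = 15;  h_173 = 2;  h_174 = 11;  h_175 = 3;  h_176 = 9
  h_177 = 2;  h_178 = 0
h_179 = 15·0 + 7·2 + 3·9 = 7
h_180 = 15·7 + 7·0 + 3·2 = 9

9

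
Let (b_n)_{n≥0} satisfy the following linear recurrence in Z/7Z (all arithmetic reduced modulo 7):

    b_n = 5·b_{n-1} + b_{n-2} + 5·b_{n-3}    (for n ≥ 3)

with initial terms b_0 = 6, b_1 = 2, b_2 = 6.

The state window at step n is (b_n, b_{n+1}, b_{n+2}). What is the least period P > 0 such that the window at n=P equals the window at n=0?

342

n=0: window = (6, 2, 6)
n=1: window = (2, 6, 6)
n=2: window = (6, 6, 4)
n=3: window = (6, 4, 0)
n=4: window = (4, 0, 6)
n=5: window = (0, 6, 1)
n=6: window = (6, 1, 4)
n=7: window = (1, 4, 2)
n=8: window = (4, 2, 5)
n=9: window = (2, 5, 5)
n=10: window = (5, 5, 5)
n=11: window = (5, 5, 6)
n=12: window = (5, 6, 4)
n=13: window = (6, 4, 2)
n=14: window = (4, 2, 2)
n=15: window = (2, 2, 4)
n=16: window = (2, 4, 4)
n=17: window = (4, 4, 6)
n=18: window = (4, 6, 5)
n=19: window = (6, 5, 2)
n=20: window = (5, 2, 3)
n=21: window = (2, 3, 0)
n=22: window = (3, 0, 6)
n=23: window = (0, 6, 3)
n=24: window = (6, 3, 0)
n=25: window = (3, 0, 5)
n=26: window = (0, 5, 5)
n=27: window = (5, 5, 2)
n=28: window = (5, 2, 5)
n=29: window = (2, 5, 3)
n=30: window = (5, 3, 2)
n=31: window = (3, 2, 3)
n=32: window = (2, 3, 4)
n=33: window = (3, 4, 5)
n=34: window = (4, 5, 2)
n=35: window = (5, 2, 0)
n=36: window = (2, 0, 6)
n=37: window = (0, 6, 5)
n=38: window = (6, 5, 3)
n=39: window = (5, 3, 1)
n=40: window = (3, 1, 5)
…
n=340: window = (6, 5, 6)
n=341: window = (5, 6, 2)
n=342: window = (6, 2, 6)
window at n=342 equals window at n=0 → period = 342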